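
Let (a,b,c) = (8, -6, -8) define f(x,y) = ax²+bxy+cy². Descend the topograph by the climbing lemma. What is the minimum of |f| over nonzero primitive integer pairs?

descent: ρ → (-8,6,8)  [lands on river]
river: ρ → (8,10,-6)
river: ρ → (-6,14,4)
river: ρ → (4,10,-12)
river: ρ → (-12,14,2)
river: ρ → (2,14,-12)
river: ρ → (-12,10,4)
river: ρ → (4,14,-6)
river: ρ → (-6,10,8)
river: ρ → (8,6,-8)
river: ρ → (-8,10,6)
river: ρ → (6,14,-4)
river: ρ → (-4,10,12)
river: ρ → (12,14,-2)
river: ρ → (-2,14,12)
river: ρ → (12,10,-4)
river: ρ → (-4,14,6)
river: ρ → (6,10,-8)
closes: descent 1, river 18
min |a| on river = 2

2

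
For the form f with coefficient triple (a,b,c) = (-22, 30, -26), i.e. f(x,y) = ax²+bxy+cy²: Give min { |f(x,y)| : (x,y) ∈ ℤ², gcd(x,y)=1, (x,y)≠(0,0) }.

translate: b→14 (≡-30 mod 44), so (22,-30,26)→(22,14,18)
flip: (22,14,18)→(18,-14,22)
reduced (well bottom): (18,-14,22) with a≤c, −a<b≤a
well minimum |f| = |-18| = 18 (negative-definite)

18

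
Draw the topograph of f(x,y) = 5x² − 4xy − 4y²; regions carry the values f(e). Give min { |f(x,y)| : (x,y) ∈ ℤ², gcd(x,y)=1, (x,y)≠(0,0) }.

descent: ρ → (-4,4,5)  [lands on river]
river: ρ → (5,6,-3)
river: ρ → (-3,6,5)
river: ρ → (5,4,-4)
closes: descent 1, river 4
min |a| on river = 3

3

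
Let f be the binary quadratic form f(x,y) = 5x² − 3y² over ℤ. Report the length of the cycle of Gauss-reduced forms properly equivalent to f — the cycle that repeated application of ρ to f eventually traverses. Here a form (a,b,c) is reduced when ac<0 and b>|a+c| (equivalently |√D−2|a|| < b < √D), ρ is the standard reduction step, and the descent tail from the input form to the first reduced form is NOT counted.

D = 60, ⌊√D⌋ = 7
descent: ρ → (-3,6,2)  [lands on river]
river: ρ → (2,6,-3)
ρ-cycle length = 2 (tail of 1 descent step not counted)

2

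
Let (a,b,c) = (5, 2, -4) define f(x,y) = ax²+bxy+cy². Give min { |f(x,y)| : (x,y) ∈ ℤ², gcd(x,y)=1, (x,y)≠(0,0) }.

river: ρ → (-4,6,3)
river: ρ → (3,6,-4)
river: ρ → (-4,2,5)
river: ρ → (5,8,-1)
river: ρ → (-1,8,5)
river: ρ → (5,2,-4)
closes: descent 0, river 6
min |a| on river = 1

1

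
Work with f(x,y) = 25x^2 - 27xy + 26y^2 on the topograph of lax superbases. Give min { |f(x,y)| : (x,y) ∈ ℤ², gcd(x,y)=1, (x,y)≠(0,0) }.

translate: b→23 (≡-27 mod 50), so (25,-27,26)→(25,23,24)
flip: (25,23,24)→(24,-23,25)
reduced (well bottom): (24,-23,25) with a≤c, −a<b≤a
well minimum = a = 24

24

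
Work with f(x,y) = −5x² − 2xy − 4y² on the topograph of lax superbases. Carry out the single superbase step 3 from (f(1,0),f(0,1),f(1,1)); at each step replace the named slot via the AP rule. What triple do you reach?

start (-5,-4,-11) = (f(1,0),f(0,1),f(1,1))
replace slot 3: 2·((-5)+(-4)) − (-11) = -7 → (-5,-4,-7)

-5,-4,-7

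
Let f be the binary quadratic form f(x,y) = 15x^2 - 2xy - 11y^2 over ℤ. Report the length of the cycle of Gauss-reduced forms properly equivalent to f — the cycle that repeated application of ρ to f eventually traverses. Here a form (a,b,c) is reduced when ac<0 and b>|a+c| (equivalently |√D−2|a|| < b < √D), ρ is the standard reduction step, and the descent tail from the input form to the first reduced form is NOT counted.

D = 664, ⌊√D⌋ = 25
descent: ρ → (-11,24,2)  [lands on river]
river: ρ → (2,24,-11)
river: ρ → (-11,20,6)
river: ρ → (6,16,-17)
river: ρ → (-17,18,5)
river: ρ → (5,22,-9)
river: ρ → (-9,14,13)
river: ρ → (13,12,-10)
river: ρ → (-10,8,15)
river: ρ → (15,22,-3)
river: ρ → (-3,20,22)
river: ρ → (22,24,-1)
river: ρ → (-1,24,22)
river: ρ → (22,20,-3)
river: ρ → (-3,22,15)
river: ρ → (15,8,-10)
river: ρ → (-10,12,13)
river: ρ → (13,14,-9)
river: ρ → (-9,22,5)
river: ρ → (5,18,-17)
river: ρ → (-17,16,6)
river: ρ → (6,20,-11)
ρ-cycle length = 22 (tail of 1 descent step not counted)

22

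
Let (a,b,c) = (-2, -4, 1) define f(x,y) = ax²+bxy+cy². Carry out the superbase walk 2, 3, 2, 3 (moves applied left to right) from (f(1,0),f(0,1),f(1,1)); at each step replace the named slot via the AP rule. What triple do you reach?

start (-2,1,-5) = (f(1,0),f(0,1),f(1,1))
replace slot 2: 2·((-2)+(-5)) − 1 = -15 → (-2,-15,-5)
replace slot 3: 2·((-2)+(-15)) − (-5) = -29 → (-2,-15,-29)
replace slot 2: 2·((-2)+(-29)) − (-15) = -47 → (-2,-47,-29)
replace slot 3: 2·((-2)+(-47)) − (-29) = -69 → (-2,-47,-69)

-2,-47,-69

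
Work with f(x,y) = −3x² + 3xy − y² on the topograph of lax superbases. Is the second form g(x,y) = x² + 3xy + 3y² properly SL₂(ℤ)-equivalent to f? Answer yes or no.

D₁ = -3, D₂ = -3
f is negative-definite; reduce −f:
−f: translate: b→3 (≡-3 mod 6), so (3,-3,1)→(3,3,1)
−f: flip: (3,3,1)→(1,-3,3)
−f: translate: b→1 (≡-3 mod 2), so (1,-3,3)→(1,1,1)
−f: reduced (well bottom): (1,1,1) with a≤c, −a<b≤a
flip sign back: reduced form of f is (-1,-1,-1)
g: translate: b→1 (≡3 mod 2), so (1,3,3)→(1,1,1)
g: reduced (well bottom): (1,1,1) with a≤c, −a<b≤a
reduced forms (-1, -1, -1) vs (1, 1, 1) ⇒ inequivalent

no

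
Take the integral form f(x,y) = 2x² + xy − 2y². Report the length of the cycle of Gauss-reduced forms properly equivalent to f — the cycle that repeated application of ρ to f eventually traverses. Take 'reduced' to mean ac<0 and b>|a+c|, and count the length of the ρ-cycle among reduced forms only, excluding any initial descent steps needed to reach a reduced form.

D = 17, ⌊√D⌋ = 4
river: ρ → (-2,3,1)
river: ρ → (1,3,-2)
river: ρ → (-2,1,2)
river: ρ → (2,3,-1)
river: ρ → (-1,3,2)
river: ρ → (2,1,-2)
ρ-cycle length = 6 (tail of 0 descent steps not counted)

6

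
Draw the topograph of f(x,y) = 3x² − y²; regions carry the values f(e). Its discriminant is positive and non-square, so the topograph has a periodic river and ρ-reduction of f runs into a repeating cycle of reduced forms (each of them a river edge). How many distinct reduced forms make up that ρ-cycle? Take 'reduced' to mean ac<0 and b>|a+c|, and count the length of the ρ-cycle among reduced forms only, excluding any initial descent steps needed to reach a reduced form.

D = 12, ⌊√D⌋ = 3
descent: ρ → (-1,2,2)  [lands on river]
river: ρ → (2,2,-1)
ρ-cycle length = 2 (tail of 1 descent step not counted)

2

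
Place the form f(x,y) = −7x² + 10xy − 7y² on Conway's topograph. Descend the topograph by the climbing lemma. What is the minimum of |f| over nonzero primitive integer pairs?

translate: b→4 (≡-10 mod 14), so (7,-10,7)→(7,4,4)
flip: (7,4,4)→(4,-4,7)
translate: b→4 (≡-4 mod 8), so (4,-4,7)→(4,4,7)
reduced (well bottom): (4,4,7) with a≤c, −a<b≤a
well minimum |f| = |-4| = 4 (negative-definite)

4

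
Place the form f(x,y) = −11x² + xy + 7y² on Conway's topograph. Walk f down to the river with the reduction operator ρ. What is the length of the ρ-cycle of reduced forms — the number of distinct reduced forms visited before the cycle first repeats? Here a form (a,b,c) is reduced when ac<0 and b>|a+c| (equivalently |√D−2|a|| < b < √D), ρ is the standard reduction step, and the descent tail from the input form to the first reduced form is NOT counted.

D = 309, ⌊√D⌋ = 17
descent: ρ → (7,13,-5)  [lands on river]
river: ρ → (-5,17,1)
river: ρ → (1,17,-5)
river: ρ → (-5,13,7)
river: ρ → (7,15,-3)
river: ρ → (-3,15,7)
ρ-cycle length = 6 (tail of 1 descent step not counted)

6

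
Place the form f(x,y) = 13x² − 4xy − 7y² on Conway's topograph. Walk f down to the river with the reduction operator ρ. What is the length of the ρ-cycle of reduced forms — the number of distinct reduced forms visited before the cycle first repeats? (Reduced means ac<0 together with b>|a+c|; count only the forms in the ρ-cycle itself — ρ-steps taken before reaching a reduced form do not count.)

D = 380, ⌊√D⌋ = 19
descent: ρ → (-7,18,2)  [lands on river]
river: ρ → (2,18,-7)
river: ρ → (-7,10,10)
river: ρ → (10,10,-7)
ρ-cycle length = 4 (tail of 1 descent step not counted)

4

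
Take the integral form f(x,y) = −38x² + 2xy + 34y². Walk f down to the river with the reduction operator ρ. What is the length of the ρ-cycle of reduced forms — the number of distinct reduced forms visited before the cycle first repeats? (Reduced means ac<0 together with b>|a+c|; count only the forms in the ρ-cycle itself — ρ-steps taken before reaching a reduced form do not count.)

D = 5172, ⌊√D⌋ = 71
descent: ρ → (34,66,-6)  [lands on river]
river: ρ → (-6,66,34)
river: ρ → (34,70,-2)
river: ρ → (-2,70,34)
ρ-cycle length = 4 (tail of 1 descent step not counted)

4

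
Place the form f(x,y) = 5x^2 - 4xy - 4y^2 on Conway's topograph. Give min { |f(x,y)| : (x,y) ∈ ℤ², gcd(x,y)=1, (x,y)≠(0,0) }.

descent: ρ → (-4,4,5)  [lands on river]
river: ρ → (5,6,-3)
river: ρ → (-3,6,5)
river: ρ → (5,4,-4)
closes: descent 1, river 4
min |a| on river = 3

3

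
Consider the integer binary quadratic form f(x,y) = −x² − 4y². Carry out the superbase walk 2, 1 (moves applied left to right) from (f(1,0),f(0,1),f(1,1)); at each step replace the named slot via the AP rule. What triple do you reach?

start (-1,-4,-5) = (f(1,0),f(0,1),f(1,1))
replace slot 2: 2·((-1)+(-5)) − (-4) = -8 → (-1,-8,-5)
replace slot 1: 2·((-8)+(-5)) − (-1) = -25 → (-25,-8,-5)

-25,-8,-5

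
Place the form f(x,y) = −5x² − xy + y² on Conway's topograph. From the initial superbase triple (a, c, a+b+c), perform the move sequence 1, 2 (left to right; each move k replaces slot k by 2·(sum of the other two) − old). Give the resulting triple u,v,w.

start (-5,1,-5) = (f(1,0),f(0,1),f(1,1))
replace slot 1: 2·(1+(-5)) − (-5) = -3 → (-3,1,-5)
replace slot 2: 2·((-3)+(-5)) − 1 = -17 → (-3,-17,-5)

-3,-17,-5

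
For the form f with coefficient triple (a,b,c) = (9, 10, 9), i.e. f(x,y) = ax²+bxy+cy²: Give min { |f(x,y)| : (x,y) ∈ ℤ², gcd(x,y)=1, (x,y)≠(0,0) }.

translate: b→-8 (≡10 mod 18), so (9,10,9)→(9,-8,8)
flip: (9,-8,8)→(8,8,9)
reduced (well bottom): (8,8,9) with a≤c, −a<b≤a
well minimum = a = 8

8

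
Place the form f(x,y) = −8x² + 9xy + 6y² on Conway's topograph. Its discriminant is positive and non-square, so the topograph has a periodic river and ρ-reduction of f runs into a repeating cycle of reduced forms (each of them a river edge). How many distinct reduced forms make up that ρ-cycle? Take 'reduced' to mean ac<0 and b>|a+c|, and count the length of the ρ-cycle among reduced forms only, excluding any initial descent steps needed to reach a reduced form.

D = 273, ⌊√D⌋ = 16
river: ρ → (6,15,-2)
river: ρ → (-2,13,13)
river: ρ → (13,13,-2)
river: ρ → (-2,15,6)
river: ρ → (6,9,-8)
river: ρ → (-8,7,7)
river: ρ → (7,7,-8)
river: ρ → (-8,9,6)
ρ-cycle length = 8 (tail of 0 descent steps not counted)

8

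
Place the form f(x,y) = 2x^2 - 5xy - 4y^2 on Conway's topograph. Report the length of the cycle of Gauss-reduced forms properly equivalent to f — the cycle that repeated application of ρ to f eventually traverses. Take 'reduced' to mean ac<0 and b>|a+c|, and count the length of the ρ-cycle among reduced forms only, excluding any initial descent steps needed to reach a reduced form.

D = 57, ⌊√D⌋ = 7
descent: ρ → (-4,5,2)  [lands on river]
river: ρ → (2,7,-1)
river: ρ → (-1,7,2)
river: ρ → (2,5,-4)
river: ρ → (-4,3,3)
river: ρ → (3,3,-4)
ρ-cycle length = 6 (tail of 1 descent step not counted)

6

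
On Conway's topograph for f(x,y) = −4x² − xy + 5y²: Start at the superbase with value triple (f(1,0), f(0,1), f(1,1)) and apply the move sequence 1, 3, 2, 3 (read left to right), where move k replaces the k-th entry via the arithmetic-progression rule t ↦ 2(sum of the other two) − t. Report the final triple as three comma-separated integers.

start (-4,5,0) = (f(1,0),f(0,1),f(1,1))
replace slot 1: 2·(5+0) − (-4) = 14 → (14,5,0)
replace slot 3: 2·(14+5) − 0 = 38 → (14,5,38)
replace slot 2: 2·(14+38) − 5 = 99 → (14,99,38)
replace slot 3: 2·(14+99) − 38 = 188 → (14,99,188)

14,99,188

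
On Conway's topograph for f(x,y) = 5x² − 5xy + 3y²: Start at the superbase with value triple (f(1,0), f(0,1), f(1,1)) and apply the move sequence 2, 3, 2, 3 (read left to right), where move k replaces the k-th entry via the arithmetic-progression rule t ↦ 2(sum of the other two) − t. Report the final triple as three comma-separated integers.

start (5,3,3) = (f(1,0),f(0,1),f(1,1))
replace slot 2: 2·(5+3) − 3 = 13 → (5,13,3)
replace slot 3: 2·(5+13) − 3 = 33 → (5,13,33)
replace slot 2: 2·(5+33) − 13 = 63 → (5,63,33)
replace slot 3: 2·(5+63) − 33 = 103 → (5,63,103)

5,63,103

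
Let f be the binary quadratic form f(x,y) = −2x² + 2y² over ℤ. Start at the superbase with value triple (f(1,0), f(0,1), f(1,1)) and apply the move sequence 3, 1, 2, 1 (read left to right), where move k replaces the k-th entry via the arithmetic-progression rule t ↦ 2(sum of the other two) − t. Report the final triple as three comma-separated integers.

start (-2,2,0) = (f(1,0),f(0,1),f(1,1))
replace slot 3: 2·((-2)+2) − 0 = 0 → (-2,2,0)
replace slot 1: 2·(2+0) − (-2) = 6 → (6,2,0)
replace slot 2: 2·(6+0) − 2 = 10 → (6,10,0)
replace slot 1: 2·(10+0) − 6 = 14 → (14,10,0)

14,10,0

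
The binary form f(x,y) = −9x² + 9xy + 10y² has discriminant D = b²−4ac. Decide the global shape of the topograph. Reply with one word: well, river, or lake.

D = b²−4ac = 9² − 4·(-9)·10 = 441
D = 21² is a perfect square ⇒ form factors over ℤ ⇒ lakes

lake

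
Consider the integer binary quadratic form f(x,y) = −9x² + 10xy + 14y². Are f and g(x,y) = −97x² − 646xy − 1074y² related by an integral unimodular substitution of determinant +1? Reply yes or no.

D₁ = 604, D₂ = 604
river cycle of f (length 20): (14, 18, -5), (-5, 22, 6), (6, 14, -17), (-17, 20, 3), (3, 22, -10), (-10, 18, 7), (7, 24, -1), (-1, 24, 7), (7, 18, -10), (-10, 22, 3), … (10 more)
river cycle of g (length 20): (-9, 10, 14), (14, 18, -5), (-5, 22, 6), (6, 14, -17), (-17, 20, 3), (3, 22, -10), (-10, 18, 7), (7, 24, -1), (-1, 24, 7), (7, 18, -10), … (10 more)
cycles coincide ⇒ equivalent

yes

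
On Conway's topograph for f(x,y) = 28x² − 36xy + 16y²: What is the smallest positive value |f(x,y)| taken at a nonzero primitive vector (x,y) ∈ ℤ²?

translate: b→20 (≡-36 mod 56), so (28,-36,16)→(28,20,8)
flip: (28,20,8)→(8,-20,28)
translate: b→-4 (≡-20 mod 16), so (8,-20,28)→(8,-4,16)
reduced (well bottom): (8,-4,16) with a≤c, −a<b≤a
well minimum = a = 8

8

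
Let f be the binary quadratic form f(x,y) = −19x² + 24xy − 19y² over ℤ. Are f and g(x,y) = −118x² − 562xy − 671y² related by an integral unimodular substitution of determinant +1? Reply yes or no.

D₁ = -868, D₂ = -868
f is negative-definite; reduce −f:
−f: translate: b→14 (≡-24 mod 38), so (19,-24,19)→(19,14,14)
−f: flip: (19,14,14)→(14,-14,19)
−f: translate: b→14 (≡-14 mod 28), so (14,-14,19)→(14,14,19)
−f: reduced (well bottom): (14,14,19) with a≤c, −a<b≤a
flip sign back: reduced form of f is (-14,-14,-19)
g is negative-definite; reduce −g:
−g: translate: b→90 (≡562 mod 236), so (118,562,671)→(118,90,19)
−g: flip: (118,90,19)→(19,-90,118)
−g: translate: b→-14 (≡-90 mod 38), so (19,-90,118)→(19,-14,14)
−g: flip: (19,-14,14)→(14,14,19)
−g: reduced (well bottom): (14,14,19) with a≤c, −a<b≤a
flip sign back: reduced form of g is (-14,-14,-19)
reduced forms (-14, -14, -19) vs (-14, -14, -19) ⇒ equivalent

yes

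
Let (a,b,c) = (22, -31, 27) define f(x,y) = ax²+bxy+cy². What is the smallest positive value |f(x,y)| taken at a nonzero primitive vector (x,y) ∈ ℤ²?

translate: b→13 (≡-31 mod 44), so (22,-31,27)→(22,13,18)
flip: (22,13,18)→(18,-13,22)
reduced (well bottom): (18,-13,22) with a≤c, −a<b≤a
well minimum = a = 18

18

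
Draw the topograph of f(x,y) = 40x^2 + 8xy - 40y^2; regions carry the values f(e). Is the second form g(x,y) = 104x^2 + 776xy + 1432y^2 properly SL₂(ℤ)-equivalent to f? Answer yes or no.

D₁ = 6464, D₂ = 6464
river cycle of f (length 6): (-40, 72, 8), (8, 72, -40), (-40, 8, 40), (40, 72, -8), (-8, 72, 40), (40, 8, -40)
river cycle of g (length 6): (-8, 72, 40), (40, 8, -40), (-40, 72, 8), (8, 72, -40), (-40, 8, 40), (40, 72, -8)
cycles coincide ⇒ equivalent

yes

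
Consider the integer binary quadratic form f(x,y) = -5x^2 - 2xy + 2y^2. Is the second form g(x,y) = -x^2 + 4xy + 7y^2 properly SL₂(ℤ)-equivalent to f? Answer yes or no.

D₁ = 44, D₂ = 44
river cycle of f (length 2): (2, 6, -1), (-1, 6, 2)
river cycle of g (length 2): (-1, 6, 2), (2, 6, -1)
cycles coincide ⇒ equivalent

yes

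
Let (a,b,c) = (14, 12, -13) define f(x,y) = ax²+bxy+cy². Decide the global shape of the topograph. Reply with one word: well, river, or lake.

D = b²−4ac = 12² − 4·14·(-13) = 872
D > 0 non-square ⇒ indefinite ⇒ periodic river

river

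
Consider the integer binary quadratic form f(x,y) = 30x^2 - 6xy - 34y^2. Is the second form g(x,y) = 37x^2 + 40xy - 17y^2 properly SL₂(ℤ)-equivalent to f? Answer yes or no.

D₁ = 4116, D₂ = 4116
river cycle of f (length 10): (-34, 6, 30), (30, 54, -10), (-10, 46, 50), (50, 54, -6), (-6, 54, 50), (50, 46, -10), (-10, 54, 30), (30, 6, -34), (-34, 62, 2), (2, 62, -34)
river cycle of g (length 26): (-17, 62, 4), (4, 58, -47), (-47, 36, 15), (15, 54, -20), (-20, 26, 43), (43, 60, -3), (-3, 60, 43), (43, 26, -20), (-20, 54, 15), (15, 36, -47), … (16 more)
cycles differ ⇒ inequivalent

no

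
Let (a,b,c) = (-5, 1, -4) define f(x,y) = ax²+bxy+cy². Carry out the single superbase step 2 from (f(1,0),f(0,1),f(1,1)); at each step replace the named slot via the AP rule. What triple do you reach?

start (-5,-4,-8) = (f(1,0),f(0,1),f(1,1))
replace slot 2: 2·((-5)+(-8)) − (-4) = -22 → (-5,-22,-8)

-5,-22,-8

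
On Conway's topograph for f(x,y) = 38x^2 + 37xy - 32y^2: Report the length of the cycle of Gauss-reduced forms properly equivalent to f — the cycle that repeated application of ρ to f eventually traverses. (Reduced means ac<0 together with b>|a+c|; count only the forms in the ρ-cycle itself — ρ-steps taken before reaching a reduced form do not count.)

D = 6233, ⌊√D⌋ = 78
river: ρ → (-32,27,43)
river: ρ → (43,59,-16)
river: ρ → (-16,69,23)
river: ρ → (23,69,-16)
river: ρ → (-16,59,43)
river: ρ → (43,27,-32)
river: ρ → (-32,37,38)
river: ρ → (38,39,-31)
river: ρ → (-31,23,46)
river: ρ → (46,69,-8)
river: ρ → (-8,75,19)
river: ρ → (19,77,-4)
river: ρ → (-4,75,38)
river: ρ → (38,77,-2)
river: ρ → (-2,75,76)
river: ρ → (76,77,-1)
river: ρ → (-1,77,76)
river: ρ → (76,75,-2)
river: ρ → (-2,77,38)
river: ρ → (38,75,-4)
river: ρ → (-4,77,19)
river: ρ → (19,75,-8)
river: ρ → (-8,69,46)
river: ρ → (46,23,-31)
river: ρ → (-31,39,38)
river: ρ → (38,37,-32)
ρ-cycle length = 26 (tail of 0 descent steps not counted)

26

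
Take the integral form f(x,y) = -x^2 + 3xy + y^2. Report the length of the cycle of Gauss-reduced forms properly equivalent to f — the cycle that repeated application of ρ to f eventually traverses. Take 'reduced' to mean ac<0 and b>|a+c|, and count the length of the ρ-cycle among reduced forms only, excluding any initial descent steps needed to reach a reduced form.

D = 13, ⌊√D⌋ = 3
river: ρ → (1,3,-1)
river: ρ → (-1,3,1)
ρ-cycle length = 2 (tail of 0 descent steps not counted)

2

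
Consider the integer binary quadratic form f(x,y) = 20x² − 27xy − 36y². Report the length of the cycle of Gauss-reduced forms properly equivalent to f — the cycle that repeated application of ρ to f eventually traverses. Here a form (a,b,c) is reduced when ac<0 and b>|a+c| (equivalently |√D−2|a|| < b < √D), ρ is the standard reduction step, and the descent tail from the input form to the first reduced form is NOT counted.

D = 3609, ⌊√D⌋ = 60
descent: ρ → (-36,27,20)  [lands on river]
river: ρ → (20,53,-10)
river: ρ → (-10,47,35)
river: ρ → (35,23,-22)
river: ρ → (-22,21,36)
river: ρ → (36,51,-7)
river: ρ → (-7,47,50)
river: ρ → (50,53,-4)
river: ρ → (-4,59,8)
river: ρ → (8,53,-25)
river: ρ → (-25,47,14)
river: ρ → (14,37,-40)
river: ρ → (-40,43,11)
river: ρ → (11,45,-36)
ρ-cycle length = 14 (tail of 1 descent step not counted)

14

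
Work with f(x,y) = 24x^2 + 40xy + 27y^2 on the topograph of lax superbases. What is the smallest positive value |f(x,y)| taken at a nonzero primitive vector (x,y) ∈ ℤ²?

translate: b→-8 (≡40 mod 48), so (24,40,27)→(24,-8,11)
flip: (24,-8,11)→(11,8,24)
reduced (well bottom): (11,8,24) with a≤c, −a<b≤a
well minimum = a = 11

11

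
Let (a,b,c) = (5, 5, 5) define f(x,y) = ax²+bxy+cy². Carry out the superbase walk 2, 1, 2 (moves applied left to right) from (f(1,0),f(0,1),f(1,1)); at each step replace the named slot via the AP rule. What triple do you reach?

start (5,5,15) = (f(1,0),f(0,1),f(1,1))
replace slot 2: 2·(5+15) − 5 = 35 → (5,35,15)
replace slot 1: 2·(35+15) − 5 = 95 → (95,35,15)
replace slot 2: 2·(95+15) − 35 = 185 → (95,185,15)

95,185,15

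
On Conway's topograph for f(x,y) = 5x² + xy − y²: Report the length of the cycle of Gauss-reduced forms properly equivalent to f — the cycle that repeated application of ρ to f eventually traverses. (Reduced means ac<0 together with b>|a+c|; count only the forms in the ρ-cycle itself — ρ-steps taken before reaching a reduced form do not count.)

D = 21, ⌊√D⌋ = 4
descent: ρ → (-1,3,3)  [lands on river]
river: ρ → (3,3,-1)
ρ-cycle length = 2 (tail of 1 descent step not counted)

2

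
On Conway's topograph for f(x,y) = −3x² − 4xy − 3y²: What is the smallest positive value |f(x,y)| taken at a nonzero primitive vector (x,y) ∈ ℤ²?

translate: b→-2 (≡4 mod 6), so (3,4,3)→(3,-2,2)
flip: (3,-2,2)→(2,2,3)
reduced (well bottom): (2,2,3) with a≤c, −a<b≤a
well minimum |f| = |-2| = 2 (negative-definite)

2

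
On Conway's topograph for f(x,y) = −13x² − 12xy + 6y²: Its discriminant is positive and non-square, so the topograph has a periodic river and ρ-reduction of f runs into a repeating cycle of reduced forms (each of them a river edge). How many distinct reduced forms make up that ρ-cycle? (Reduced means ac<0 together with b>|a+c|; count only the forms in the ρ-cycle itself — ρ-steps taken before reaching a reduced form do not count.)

D = 456, ⌊√D⌋ = 21
descent: ρ → (6,12,-13)  [lands on river]
river: ρ → (-13,14,5)
river: ρ → (5,16,-10)
river: ρ → (-10,4,11)
river: ρ → (11,18,-3)
river: ρ → (-3,18,11)
river: ρ → (11,4,-10)
river: ρ → (-10,16,5)
river: ρ → (5,14,-13)
river: ρ → (-13,12,6)
ρ-cycle length = 10 (tail of 1 descent step not counted)

10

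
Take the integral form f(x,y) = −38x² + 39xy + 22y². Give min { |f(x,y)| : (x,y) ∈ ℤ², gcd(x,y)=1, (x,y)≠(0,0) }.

river: ρ → (22,49,-28)
river: ρ → (-28,63,8)
river: ρ → (8,65,-20)
river: ρ → (-20,55,23)
river: ρ → (23,37,-38)
river: ρ → (-38,39,22)
closes: descent 0, river 6
min |a| on river = 8

8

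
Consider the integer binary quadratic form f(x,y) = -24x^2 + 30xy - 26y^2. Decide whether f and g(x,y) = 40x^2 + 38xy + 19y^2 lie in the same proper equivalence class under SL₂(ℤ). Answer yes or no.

D₁ = -1596, D₂ = -1596
f is negative-definite; reduce −f:
−f: translate: b→18 (≡-30 mod 48), so (24,-30,26)→(24,18,20)
−f: flip: (24,18,20)→(20,-18,24)
−f: reduced (well bottom): (20,-18,24) with a≤c, −a<b≤a
flip sign back: reduced form of f is (-20,18,-24)
g: flip: (40,38,19)→(19,-38,40)
g: translate: b→0 (≡-38 mod 38), so (19,-38,40)→(19,0,21)
g: reduced (well bottom): (19,0,21) with a≤c, −a<b≤a
reduced forms (-20, 18, -24) vs (19, 0, 21) ⇒ inequivalent

no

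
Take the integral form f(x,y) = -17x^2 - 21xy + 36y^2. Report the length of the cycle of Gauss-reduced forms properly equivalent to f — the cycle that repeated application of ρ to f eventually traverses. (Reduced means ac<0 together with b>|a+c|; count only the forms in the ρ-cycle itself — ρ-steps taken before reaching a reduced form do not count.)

D = 2889, ⌊√D⌋ = 53
descent: ρ → (36,21,-17)  [lands on river]
river: ρ → (-17,47,10)
river: ρ → (10,53,-2)
river: ρ → (-2,51,36)
ρ-cycle length = 4 (tail of 1 descent step not counted)

4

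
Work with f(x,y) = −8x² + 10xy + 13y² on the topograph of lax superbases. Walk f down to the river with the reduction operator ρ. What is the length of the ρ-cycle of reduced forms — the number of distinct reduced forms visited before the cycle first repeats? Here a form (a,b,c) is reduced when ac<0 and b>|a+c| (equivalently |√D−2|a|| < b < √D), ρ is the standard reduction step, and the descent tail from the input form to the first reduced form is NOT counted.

D = 516, ⌊√D⌋ = 22
river: ρ → (13,16,-5)
river: ρ → (-5,14,16)
river: ρ → (16,18,-3)
river: ρ → (-3,18,16)
river: ρ → (16,14,-5)
river: ρ → (-5,16,13)
river: ρ → (13,10,-8)
river: ρ → (-8,22,1)
river: ρ → (1,22,-8)
river: ρ → (-8,10,13)
ρ-cycle length = 10 (tail of 0 descent steps not counted)

10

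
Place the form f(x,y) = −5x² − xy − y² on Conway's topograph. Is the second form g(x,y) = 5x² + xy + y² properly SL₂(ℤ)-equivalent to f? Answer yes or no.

D₁ = -19, D₂ = -19
f is negative-definite; reduce −f:
−f: flip: (5,1,1)→(1,-1,5)
−f: translate: b→1 (≡-1 mod 2), so (1,-1,5)→(1,1,5)
−f: reduced (well bottom): (1,1,5) with a≤c, −a<b≤a
flip sign back: reduced form of f is (-1,-1,-5)
g: flip: (5,1,1)→(1,-1,5)
g: translate: b→1 (≡-1 mod 2), so (1,-1,5)→(1,1,5)
g: reduced (well bottom): (1,1,5) with a≤c, −a<b≤a
reduced forms (-1, -1, -5) vs (1, 1, 5) ⇒ inequivalent

no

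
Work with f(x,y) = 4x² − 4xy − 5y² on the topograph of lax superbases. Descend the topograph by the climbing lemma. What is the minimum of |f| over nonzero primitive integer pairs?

descent: ρ → (-5,4,4)  [lands on river]
river: ρ → (4,4,-5)
river: ρ → (-5,6,3)
river: ρ → (3,6,-5)
closes: descent 1, river 4
min |a| on river = 3

3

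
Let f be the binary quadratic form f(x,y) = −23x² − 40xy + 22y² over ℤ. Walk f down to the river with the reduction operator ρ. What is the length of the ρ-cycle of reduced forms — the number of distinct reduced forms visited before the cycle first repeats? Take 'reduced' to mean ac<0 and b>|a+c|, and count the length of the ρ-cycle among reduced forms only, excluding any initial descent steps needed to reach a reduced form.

D = 3624, ⌊√D⌋ = 60
descent: ρ → (22,40,-23)  [lands on river]
river: ρ → (-23,52,10)
river: ρ → (10,48,-33)
river: ρ → (-33,18,25)
river: ρ → (25,32,-26)
river: ρ → (-26,20,31)
river: ρ → (31,42,-15)
river: ρ → (-15,48,22)
ρ-cycle length = 8 (tail of 1 descent step not counted)

8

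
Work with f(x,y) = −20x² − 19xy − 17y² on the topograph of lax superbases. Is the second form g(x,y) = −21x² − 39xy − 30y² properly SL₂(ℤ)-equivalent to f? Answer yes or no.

D₁ = -999, D₂ = -999
f is negative-definite; reduce −f:
−f: flip: (20,19,17)→(17,-19,20)
−f: translate: b→15 (≡-19 mod 34), so (17,-19,20)→(17,15,18)
−f: reduced (well bottom): (17,15,18) with a≤c, −a<b≤a
flip sign back: reduced form of f is (-17,-15,-18)
g is negative-definite; reduce −g:
−g: translate: b→-3 (≡39 mod 42), so (21,39,30)→(21,-3,12)
−g: flip: (21,-3,12)→(12,3,21)
−g: reduced (well bottom): (12,3,21) with a≤c, −a<b≤a
flip sign back: reduced form of g is (-12,-3,-21)
reduced forms (-17, -15, -18) vs (-12, -3, -21) ⇒ inequivalent

no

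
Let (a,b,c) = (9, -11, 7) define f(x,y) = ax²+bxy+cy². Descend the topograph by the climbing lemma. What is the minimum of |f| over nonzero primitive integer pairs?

translate: b→7 (≡-11 mod 18), so (9,-11,7)→(9,7,5)
flip: (9,7,5)→(5,-7,9)
translate: b→3 (≡-7 mod 10), so (5,-7,9)→(5,3,7)
reduced (well bottom): (5,3,7) with a≤c, −a<b≤a
well minimum = a = 5

5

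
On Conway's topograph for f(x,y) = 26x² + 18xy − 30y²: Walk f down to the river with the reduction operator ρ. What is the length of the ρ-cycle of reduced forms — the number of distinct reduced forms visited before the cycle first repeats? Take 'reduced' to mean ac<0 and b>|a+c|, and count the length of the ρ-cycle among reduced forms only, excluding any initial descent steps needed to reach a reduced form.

D = 3444, ⌊√D⌋ = 58
river: ρ → (-30,42,14)
river: ρ → (14,42,-30)
river: ρ → (-30,18,26)
river: ρ → (26,34,-22)
river: ρ → (-22,54,6)
river: ρ → (6,54,-22)
river: ρ → (-22,34,26)
river: ρ → (26,18,-30)
ρ-cycle length = 8 (tail of 0 descent steps not counted)

8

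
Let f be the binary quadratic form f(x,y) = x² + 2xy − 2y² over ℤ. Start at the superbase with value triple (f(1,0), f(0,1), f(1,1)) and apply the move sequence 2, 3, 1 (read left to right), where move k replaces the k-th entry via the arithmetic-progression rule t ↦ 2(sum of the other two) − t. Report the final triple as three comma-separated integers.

start (1,-2,1) = (f(1,0),f(0,1),f(1,1))
replace slot 2: 2·(1+1) − (-2) = 6 → (1,6,1)
replace slot 3: 2·(1+6) − 1 = 13 → (1,6,13)
replace slot 1: 2·(6+13) − 1 = 37 → (37,6,13)

37,6,13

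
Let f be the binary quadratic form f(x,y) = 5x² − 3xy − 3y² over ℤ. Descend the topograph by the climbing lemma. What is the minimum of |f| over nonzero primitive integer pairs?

descent: ρ → (-3,3,5)  [lands on river]
river: ρ → (5,7,-1)
river: ρ → (-1,7,5)
river: ρ → (5,3,-3)
closes: descent 1, river 4
min |a| on river = 1

1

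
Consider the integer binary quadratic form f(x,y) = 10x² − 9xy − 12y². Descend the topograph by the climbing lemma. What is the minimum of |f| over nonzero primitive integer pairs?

descent: ρ → (-12,9,10)  [lands on river]
river: ρ → (10,11,-11)
river: ρ → (-11,11,10)
river: ρ → (10,9,-12)
river: ρ → (-12,15,7)
river: ρ → (7,13,-14)
river: ρ → (-14,15,6)
river: ρ → (6,21,-5)
river: ρ → (-5,19,10)
river: ρ → (10,21,-3)
river: ρ → (-3,21,10)
river: ρ → (10,19,-5)
river: ρ → (-5,21,6)
river: ρ → (6,15,-14)
river: ρ → (-14,13,7)
river: ρ → (7,15,-12)
closes: descent 1, river 16
min |a| on river = 3

3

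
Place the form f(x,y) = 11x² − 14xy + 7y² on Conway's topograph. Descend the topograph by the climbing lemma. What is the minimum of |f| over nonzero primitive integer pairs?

translate: b→8 (≡-14 mod 22), so (11,-14,7)→(11,8,4)
flip: (11,8,4)→(4,-8,11)
translate: b→0 (≡-8 mod 8), so (4,-8,11)→(4,0,7)
reduced (well bottom): (4,0,7) with a≤c, −a<b≤a
well minimum = a = 4

4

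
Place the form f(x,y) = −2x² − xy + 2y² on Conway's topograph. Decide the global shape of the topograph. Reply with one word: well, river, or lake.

D = b²−4ac = (-1)² − 4·(-2)·2 = 17
D > 0 non-square ⇒ indefinite ⇒ periodic river

river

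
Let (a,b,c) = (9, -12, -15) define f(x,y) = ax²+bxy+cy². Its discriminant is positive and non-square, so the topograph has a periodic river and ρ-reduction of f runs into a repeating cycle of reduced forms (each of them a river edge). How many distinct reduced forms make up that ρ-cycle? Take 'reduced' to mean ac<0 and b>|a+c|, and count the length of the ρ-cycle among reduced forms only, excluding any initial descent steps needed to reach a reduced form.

D = 684, ⌊√D⌋ = 26
descent: ρ → (-15,12,9)  [lands on river]
river: ρ → (9,24,-3)
river: ρ → (-3,24,9)
river: ρ → (9,12,-15)
river: ρ → (-15,18,6)
river: ρ → (6,18,-15)
ρ-cycle length = 6 (tail of 1 descent step not counted)

6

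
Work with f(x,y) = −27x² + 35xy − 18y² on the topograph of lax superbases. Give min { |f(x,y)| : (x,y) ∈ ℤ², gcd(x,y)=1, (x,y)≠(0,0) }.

translate: b→19 (≡-35 mod 54), so (27,-35,18)→(27,19,10)
flip: (27,19,10)→(10,-19,27)
translate: b→1 (≡-19 mod 20), so (10,-19,27)→(10,1,18)
reduced (well bottom): (10,1,18) with a≤c, −a<b≤a
well minimum |f| = |-10| = 10 (negative-definite)

10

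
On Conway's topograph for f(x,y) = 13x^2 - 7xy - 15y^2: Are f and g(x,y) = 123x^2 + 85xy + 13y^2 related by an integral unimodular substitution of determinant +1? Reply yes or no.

D₁ = 829, D₂ = 829
river cycle of f (length 38): (-15, 7, 13), (13, 19, -9), (-9, 17, 15), (15, 13, -11), (-11, 9, 17), (17, 25, -3), (-3, 23, 25), (25, 27, -1), (-1, 27, 25), (25, 23, -3), … (28 more)
river cycle of g (length 38): (13, 19, -9), (-9, 17, 15), (15, 13, -11), (-11, 9, 17), (17, 25, -3), (-3, 23, 25), (25, 27, -1), (-1, 27, 25), (25, 23, -3), (-3, 25, 17), … (28 more)
cycles coincide ⇒ equivalent

yes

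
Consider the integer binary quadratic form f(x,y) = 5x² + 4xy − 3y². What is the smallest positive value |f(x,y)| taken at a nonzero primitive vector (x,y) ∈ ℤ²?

river: ρ → (-3,8,1)
river: ρ → (1,8,-3)
river: ρ → (-3,4,5)
river: ρ → (5,6,-2)
river: ρ → (-2,6,5)
river: ρ → (5,4,-3)
closes: descent 0, river 6
min |a| on river = 1

1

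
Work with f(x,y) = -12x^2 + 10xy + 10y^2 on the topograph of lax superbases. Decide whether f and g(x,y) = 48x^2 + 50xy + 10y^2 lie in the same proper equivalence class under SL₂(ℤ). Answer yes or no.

D₁ = 580, D₂ = 580
river cycle of f (length 10): (10, 10, -12), (-12, 14, 8), (8, 18, -8), (-8, 14, 12), (12, 10, -10), (-10, 10, 12), (12, 14, -8), (-8, 18, 8), (8, 14, -12), (-12, 10, 10)
river cycle of g (length 10): (10, 10, -12), (-12, 14, 8), (8, 18, -8), (-8, 14, 12), (12, 10, -10), (-10, 10, 12), (12, 14, -8), (-8, 18, 8), (8, 14, -12), (-12, 10, 10)
cycles coincide ⇒ equivalent

yes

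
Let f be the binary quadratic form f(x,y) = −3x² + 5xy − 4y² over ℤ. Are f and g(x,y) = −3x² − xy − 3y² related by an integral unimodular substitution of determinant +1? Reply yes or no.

D₁ = -23, D₂ = -35
discriminants differ ⇒ not SL₂(ℤ)-equivalent

no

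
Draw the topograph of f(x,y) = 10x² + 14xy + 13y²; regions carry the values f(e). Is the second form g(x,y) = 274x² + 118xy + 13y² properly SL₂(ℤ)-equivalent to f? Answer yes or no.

D₁ = -324, D₂ = -324
f: translate: b→-6 (≡14 mod 20), so (10,14,13)→(10,-6,9)
f: flip: (10,-6,9)→(9,6,10)
f: reduced (well bottom): (9,6,10) with a≤c, −a<b≤a
g: flip: (274,118,13)→(13,-118,274)
g: translate: b→12 (≡-118 mod 26), so (13,-118,274)→(13,12,9)
g: flip: (13,12,9)→(9,-12,13)
g: translate: b→6 (≡-12 mod 18), so (9,-12,13)→(9,6,10)
g: reduced (well bottom): (9,6,10) with a≤c, −a<b≤a
reduced forms (9, 6, 10) vs (9, 6, 10) ⇒ equivalent

yes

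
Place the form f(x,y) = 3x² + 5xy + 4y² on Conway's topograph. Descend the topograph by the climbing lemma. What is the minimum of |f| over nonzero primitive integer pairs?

translate: b→-1 (≡5 mod 6), so (3,5,4)→(3,-1,2)
flip: (3,-1,2)→(2,1,3)
reduced (well bottom): (2,1,3) with a≤c, −a<b≤a
well minimum = a = 2

2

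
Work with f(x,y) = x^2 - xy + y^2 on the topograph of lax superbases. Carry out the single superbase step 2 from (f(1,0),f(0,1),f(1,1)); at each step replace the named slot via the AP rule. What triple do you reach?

start (1,1,1) = (f(1,0),f(0,1),f(1,1))
replace slot 2: 2·(1+1) − 1 = 3 → (1,3,1)

1,3,1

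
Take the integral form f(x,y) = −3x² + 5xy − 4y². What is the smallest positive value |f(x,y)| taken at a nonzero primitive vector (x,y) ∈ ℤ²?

translate: b→1 (≡-5 mod 6), so (3,-5,4)→(3,1,2)
flip: (3,1,2)→(2,-1,3)
reduced (well bottom): (2,-1,3) with a≤c, −a<b≤a
well minimum |f| = |-2| = 2 (negative-definite)

2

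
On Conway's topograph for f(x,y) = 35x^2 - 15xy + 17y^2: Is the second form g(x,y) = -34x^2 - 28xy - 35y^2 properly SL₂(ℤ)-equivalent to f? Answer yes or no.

D₁ = -2155, D₂ = -3976
discriminants differ ⇒ not SL₂(ℤ)-equivalent

no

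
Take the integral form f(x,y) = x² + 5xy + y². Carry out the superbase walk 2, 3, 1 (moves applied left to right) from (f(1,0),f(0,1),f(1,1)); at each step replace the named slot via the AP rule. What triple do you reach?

start (1,1,7) = (f(1,0),f(0,1),f(1,1))
replace slot 2: 2·(1+7) − 1 = 15 → (1,15,7)
replace slot 3: 2·(1+15) − 7 = 25 → (1,15,25)
replace slot 1: 2·(15+25) − 1 = 79 → (79,15,25)

79,15,25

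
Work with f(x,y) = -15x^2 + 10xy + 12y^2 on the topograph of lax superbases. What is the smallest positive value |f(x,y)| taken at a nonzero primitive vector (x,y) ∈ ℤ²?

river: ρ → (12,14,-13)
river: ρ → (-13,12,13)
river: ρ → (13,14,-12)
river: ρ → (-12,10,15)
river: ρ → (15,20,-7)
river: ρ → (-7,22,12)
river: ρ → (12,26,-3)
river: ρ → (-3,28,3)
river: ρ → (3,26,-12)
river: ρ → (-12,22,7)
river: ρ → (7,20,-15)
river: ρ → (-15,10,12)
closes: descent 0, river 12
min |a| on river = 3

3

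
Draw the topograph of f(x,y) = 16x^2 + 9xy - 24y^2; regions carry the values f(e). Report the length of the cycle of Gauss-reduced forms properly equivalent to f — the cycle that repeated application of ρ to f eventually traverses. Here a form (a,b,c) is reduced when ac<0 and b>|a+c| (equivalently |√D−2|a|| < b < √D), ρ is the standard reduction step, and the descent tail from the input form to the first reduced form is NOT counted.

D = 1617, ⌊√D⌋ = 40
river: ρ → (-24,39,1)
river: ρ → (1,39,-24)
river: ρ → (-24,9,16)
river: ρ → (16,23,-17)
river: ρ → (-17,11,22)
river: ρ → (22,33,-6)
river: ρ → (-6,39,4)
river: ρ → (4,33,-33)
river: ρ → (-33,33,4)
river: ρ → (4,39,-6)
river: ρ → (-6,33,22)
river: ρ → (22,11,-17)
river: ρ → (-17,23,16)
river: ρ → (16,9,-24)
ρ-cycle length = 14 (tail of 0 descent steps not counted)

14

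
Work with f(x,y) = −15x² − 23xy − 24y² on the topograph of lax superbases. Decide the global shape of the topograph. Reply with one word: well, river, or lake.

D = b²−4ac = (-23)² − 4·(-15)·(-24) = -911
D < 0 ⇒ definite ⇒ every region one sign ⇒ single well

well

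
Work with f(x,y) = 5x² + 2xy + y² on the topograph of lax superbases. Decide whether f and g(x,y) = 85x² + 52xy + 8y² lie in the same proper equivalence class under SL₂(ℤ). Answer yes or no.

D₁ = -16, D₂ = -16
f: flip: (5,2,1)→(1,-2,5)
f: translate: b→0 (≡-2 mod 2), so (1,-2,5)→(1,0,4)
f: reduced (well bottom): (1,0,4) with a≤c, −a<b≤a
g: flip: (85,52,8)→(8,-52,85)
g: translate: b→-4 (≡-52 mod 16), so (8,-52,85)→(8,-4,1)
g: flip: (8,-4,1)→(1,4,8)
g: translate: b→0 (≡4 mod 2), so (1,4,8)→(1,0,4)
g: reduced (well bottom): (1,0,4) with a≤c, −a<b≤a
reduced forms (1, 0, 4) vs (1, 0, 4) ⇒ equivalent

yes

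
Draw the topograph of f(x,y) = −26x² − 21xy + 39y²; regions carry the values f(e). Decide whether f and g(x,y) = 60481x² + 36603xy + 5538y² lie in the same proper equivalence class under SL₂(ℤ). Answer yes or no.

D₁ = 4497, D₂ = 4497
river cycle of f (length 52): (39, 21, -26), (-26, 31, 34), (34, 37, -23), (-23, 55, 16), (16, 41, -44), (-44, 47, 13), (13, 57, -24), (-24, 39, 31), (31, 23, -32), (-32, 41, 22), … (42 more)
river cycle of g (length 52): (39, 21, -26), (-26, 31, 34), (34, 37, -23), (-23, 55, 16), (16, 41, -44), (-44, 47, 13), (13, 57, -24), (-24, 39, 31), (31, 23, -32), (-32, 41, 22), … (42 more)
cycles coincide ⇒ equivalent

yes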